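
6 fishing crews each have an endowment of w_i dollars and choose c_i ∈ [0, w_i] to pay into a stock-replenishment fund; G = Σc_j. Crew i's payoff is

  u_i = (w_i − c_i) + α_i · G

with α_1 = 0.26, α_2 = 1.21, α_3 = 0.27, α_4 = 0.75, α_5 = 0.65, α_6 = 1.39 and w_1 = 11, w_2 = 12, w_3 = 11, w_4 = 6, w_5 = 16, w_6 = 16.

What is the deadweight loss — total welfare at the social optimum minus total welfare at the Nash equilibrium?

∂u_i/∂c_i = α_i − 1, so crew i contributes w_i if α_i > 1, else 0.
α_i > 1 for i ∈ {2, 6}; NE contributions (0, 12, 0, 0, 0, 16), G = 28.
W^NE = Σw_i − G^NE + (Σα_i)·G^NE = 72 + 3.53·28 = 170.84.
Planner: ∂(Σu_j)/∂c_i = Σα_j − 1 = 3.53 > 0, so everyone contributes w_i; G^SO = 72, W^SO = 72 + 3.53·72 = 326.16.
Deadweight loss = 155.32.

155.32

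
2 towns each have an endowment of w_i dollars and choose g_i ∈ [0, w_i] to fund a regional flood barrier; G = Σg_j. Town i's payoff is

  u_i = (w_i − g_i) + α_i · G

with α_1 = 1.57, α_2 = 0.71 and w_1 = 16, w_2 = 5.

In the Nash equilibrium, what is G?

∂u_i/∂g_i = α_i − 1, so town i contributes w_i if α_i > 1, else 0.
α_i > 1 for i ∈ {1}; NE contributions (16, 0), G = 16.

16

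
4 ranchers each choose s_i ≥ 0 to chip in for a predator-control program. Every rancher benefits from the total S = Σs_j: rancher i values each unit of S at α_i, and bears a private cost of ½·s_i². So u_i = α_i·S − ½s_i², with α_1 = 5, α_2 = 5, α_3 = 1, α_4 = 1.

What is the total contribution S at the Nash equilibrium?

Rancher i's FOC: ∂u_i/∂s_i = α_i − s_i = 0, so s_i* = α_i.
NE contributions = (5, 5, 1, 1); S = 12.

12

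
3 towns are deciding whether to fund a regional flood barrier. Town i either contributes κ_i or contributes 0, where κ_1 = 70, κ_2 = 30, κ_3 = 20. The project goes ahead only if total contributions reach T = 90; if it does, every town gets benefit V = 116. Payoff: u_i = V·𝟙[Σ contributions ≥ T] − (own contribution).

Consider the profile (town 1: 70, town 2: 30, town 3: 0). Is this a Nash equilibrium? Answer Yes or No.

Yes

Total = 100 ≥ 90: provided.
Town 1 (pledges 70, payoff 46): dropping to 0 → total 30, payoff 0. No gain.
Town 2 (pledges 30, payoff 86): dropping to 0 → total 70, payoff 0. No gain.
Town 3 (pledges 0, payoff 116): pledging 20 → total 120, payoff 96. No gain.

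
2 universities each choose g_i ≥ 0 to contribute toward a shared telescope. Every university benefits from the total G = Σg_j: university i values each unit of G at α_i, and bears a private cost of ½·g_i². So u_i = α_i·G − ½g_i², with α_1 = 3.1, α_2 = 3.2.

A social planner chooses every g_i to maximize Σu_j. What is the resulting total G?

12.6

Planner FOC: ∂(Σu_j)/∂g_i = (Σα_j) − g_i = 0, so g_i^SO = Σα_j = 6.3 for every i; G^SO = 12.6.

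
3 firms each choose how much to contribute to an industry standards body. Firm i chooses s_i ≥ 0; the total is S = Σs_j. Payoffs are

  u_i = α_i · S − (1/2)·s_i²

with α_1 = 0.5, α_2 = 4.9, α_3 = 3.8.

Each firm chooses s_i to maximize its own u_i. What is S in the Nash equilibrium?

9.2

Firm i's FOC: ∂u_i/∂s_i = α_i − s_i = 0, so s_i* = α_i.
NE contributions = (0.5, 4.9, 3.8); S = 9.2.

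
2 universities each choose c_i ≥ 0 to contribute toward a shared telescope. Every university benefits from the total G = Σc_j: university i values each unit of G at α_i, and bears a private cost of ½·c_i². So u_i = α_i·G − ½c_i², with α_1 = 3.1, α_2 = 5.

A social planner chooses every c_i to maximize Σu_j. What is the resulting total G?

Planner FOC: ∂(Σu_j)/∂c_i = (Σα_j) − c_i = 0, so c_i^SO = Σα_j = 8.1 for every i; G^SO = 16.2.

16.2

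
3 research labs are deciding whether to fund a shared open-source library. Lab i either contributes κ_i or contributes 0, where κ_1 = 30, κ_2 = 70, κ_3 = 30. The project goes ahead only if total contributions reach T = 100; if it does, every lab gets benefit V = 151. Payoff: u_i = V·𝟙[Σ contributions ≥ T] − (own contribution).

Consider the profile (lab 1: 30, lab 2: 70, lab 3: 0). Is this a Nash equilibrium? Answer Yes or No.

Yes

Total = 100 ≥ 100: provided.
Lab 1 (pledges 30, payoff 121): dropping to 0 → total 70, payoff 0. No gain.
Lab 2 (pledges 70, payoff 81): dropping to 0 → total 30, payoff 0. No gain.
Lab 3 (pledges 0, payoff 151): pledging 30 → total 130, payoff 121. No gain.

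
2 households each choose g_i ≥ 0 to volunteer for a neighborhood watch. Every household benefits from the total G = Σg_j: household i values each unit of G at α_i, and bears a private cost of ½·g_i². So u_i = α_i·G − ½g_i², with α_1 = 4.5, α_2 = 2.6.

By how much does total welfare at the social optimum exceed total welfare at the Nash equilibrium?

13.505

Household i's FOC: ∂u_i/∂g_i = α_i − g_i = 0, so g_i* = α_i.
NE contributions = (4.5, 2.6); G = 7.1.
W^NE = (Σα)·G − ½Σα_i² = 7.1² − ½·27.01 = 36.905.
Planner sets g_i = Σα_j = 7.1 for every i, so G^SO = 2·7.1 = 14.2.
W^SO = (Σα)·G^SO − ½·2·(Σα)² = (2/2)·7.1² = 50.41.
Deadweight loss = W^SO − W^NE = 13.505.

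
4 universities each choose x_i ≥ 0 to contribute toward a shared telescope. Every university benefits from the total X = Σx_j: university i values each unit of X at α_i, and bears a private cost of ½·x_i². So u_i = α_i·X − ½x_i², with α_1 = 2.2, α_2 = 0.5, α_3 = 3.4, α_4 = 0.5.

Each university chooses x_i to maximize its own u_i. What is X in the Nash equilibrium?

University i's FOC: ∂u_i/∂x_i = α_i − x_i = 0, so x_i* = α_i.
NE contributions = (2.2, 0.5, 3.4, 0.5); X = 6.6.

6.6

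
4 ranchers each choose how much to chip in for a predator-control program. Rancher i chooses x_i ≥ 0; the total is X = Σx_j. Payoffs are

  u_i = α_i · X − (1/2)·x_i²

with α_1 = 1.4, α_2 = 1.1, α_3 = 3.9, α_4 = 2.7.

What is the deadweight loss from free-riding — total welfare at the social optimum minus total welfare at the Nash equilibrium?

95.645

Rancher i's FOC: ∂u_i/∂x_i = α_i − x_i = 0, so x_i* = α_i.
NE contributions = (1.4, 1.1, 3.9, 2.7); X = 9.1.
W^NE = (Σα)·X − ½Σα_i² = 9.1² − ½·25.67 = 69.975.
Planner sets x_i = Σα_j = 9.1 for every i, so X^SO = 4·9.1 = 36.4.
W^SO = (Σα)·X^SO − ½·4·(Σα)² = (4/2)·9.1² = 165.62.
Deadweight loss = W^SO − W^NE = 95.645.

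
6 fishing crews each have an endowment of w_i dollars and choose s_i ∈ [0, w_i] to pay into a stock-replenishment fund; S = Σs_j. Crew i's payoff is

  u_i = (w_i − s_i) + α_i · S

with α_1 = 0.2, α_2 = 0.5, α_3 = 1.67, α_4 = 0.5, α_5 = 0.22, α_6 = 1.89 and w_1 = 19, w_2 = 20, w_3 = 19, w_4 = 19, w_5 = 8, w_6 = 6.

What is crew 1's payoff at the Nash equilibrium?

∂u_i/∂s_i = α_i − 1, so crew i contributes w_i if α_i > 1, else 0.
α_i > 1 for i ∈ {3, 6}; NE contributions (0, 0, 19, 0, 0, 6), S = 25.
u_1 = (19 − 0) + 0.2·25 = 24.

24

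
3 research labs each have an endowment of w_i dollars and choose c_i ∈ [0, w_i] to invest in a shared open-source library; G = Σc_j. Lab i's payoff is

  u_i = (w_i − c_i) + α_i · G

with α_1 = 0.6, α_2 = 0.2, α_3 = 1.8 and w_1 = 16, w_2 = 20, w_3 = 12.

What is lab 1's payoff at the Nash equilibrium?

23.2

∂u_i/∂c_i = α_i − 1, so lab i contributes w_i if α_i > 1, else 0.
α_i > 1 for i ∈ {3}; NE contributions (0, 0, 12), G = 12.
u_1 = (16 − 0) + 0.6·12 = 23.2.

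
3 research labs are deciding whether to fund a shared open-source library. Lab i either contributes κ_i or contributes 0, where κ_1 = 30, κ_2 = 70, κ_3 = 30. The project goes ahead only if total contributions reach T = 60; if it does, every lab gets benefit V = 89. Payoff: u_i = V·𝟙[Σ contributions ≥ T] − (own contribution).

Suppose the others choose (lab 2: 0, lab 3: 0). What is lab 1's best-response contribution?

0

Others' total = 0. Even contributing 30 gives 30 < 60: no benefit either way.
Best response: 0.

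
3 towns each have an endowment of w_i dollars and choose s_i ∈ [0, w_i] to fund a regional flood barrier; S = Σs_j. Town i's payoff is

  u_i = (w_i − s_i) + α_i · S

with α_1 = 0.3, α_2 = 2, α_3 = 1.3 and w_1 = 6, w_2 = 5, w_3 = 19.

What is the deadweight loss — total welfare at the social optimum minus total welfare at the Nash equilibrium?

15.6

∂u_i/∂s_i = α_i − 1, so town i contributes w_i if α_i > 1, else 0.
α_i > 1 for i ∈ {2, 3}; NE contributions (0, 5, 19), S = 24.
W^NE = Σw_i − S^NE + (Σα_i)·S^NE = 30 + 2.6·24 = 92.4.
Planner: ∂(Σu_j)/∂s_i = Σα_j − 1 = 2.6 > 0, so everyone contributes w_i; S^SO = 30, W^SO = 30 + 2.6·30 = 108.
Deadweight loss = 15.6.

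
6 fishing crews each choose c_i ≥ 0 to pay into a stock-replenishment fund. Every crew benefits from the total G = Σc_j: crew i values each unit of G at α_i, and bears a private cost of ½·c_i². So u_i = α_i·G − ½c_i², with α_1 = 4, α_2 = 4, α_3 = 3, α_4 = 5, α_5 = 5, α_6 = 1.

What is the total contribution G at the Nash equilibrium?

22

Crew i's FOC: ∂u_i/∂c_i = α_i − c_i = 0, so c_i* = α_i.
NE contributions = (4, 4, 3, 5, 5, 1); G = 22.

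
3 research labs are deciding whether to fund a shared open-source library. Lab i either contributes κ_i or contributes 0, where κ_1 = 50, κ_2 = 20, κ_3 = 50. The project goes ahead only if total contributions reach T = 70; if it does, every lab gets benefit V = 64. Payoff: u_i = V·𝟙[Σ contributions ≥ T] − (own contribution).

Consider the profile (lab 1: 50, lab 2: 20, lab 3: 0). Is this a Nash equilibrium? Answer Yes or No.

Yes

Total = 70 ≥ 70: provided.
Lab 1 (pledges 50, payoff 14): dropping to 0 → total 20, payoff 0. No gain.
Lab 2 (pledges 20, payoff 44): dropping to 0 → total 50, payoff 0. No gain.
Lab 3 (pledges 0, payoff 64): pledging 50 → total 120, payoff 14. No gain.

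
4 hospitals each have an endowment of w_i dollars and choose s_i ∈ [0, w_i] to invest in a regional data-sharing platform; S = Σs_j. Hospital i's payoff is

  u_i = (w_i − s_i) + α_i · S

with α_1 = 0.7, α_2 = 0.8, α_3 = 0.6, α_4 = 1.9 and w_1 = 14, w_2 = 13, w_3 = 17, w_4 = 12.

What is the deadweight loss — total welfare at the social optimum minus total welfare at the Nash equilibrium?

∂u_i/∂s_i = α_i − 1, so hospital i contributes w_i if α_i > 1, else 0.
α_i > 1 for i ∈ {4}; NE contributions (0, 0, 0, 12), S = 12.
W^NE = Σw_i − S^NE + (Σα_i)·S^NE = 56 + 3·12 = 92.
Planner: ∂(Σu_j)/∂s_i = Σα_j − 1 = 3 > 0, so everyone contributes w_i; S^SO = 56, W^SO = 56 + 3·56 = 224.
Deadweight loss = 132.

132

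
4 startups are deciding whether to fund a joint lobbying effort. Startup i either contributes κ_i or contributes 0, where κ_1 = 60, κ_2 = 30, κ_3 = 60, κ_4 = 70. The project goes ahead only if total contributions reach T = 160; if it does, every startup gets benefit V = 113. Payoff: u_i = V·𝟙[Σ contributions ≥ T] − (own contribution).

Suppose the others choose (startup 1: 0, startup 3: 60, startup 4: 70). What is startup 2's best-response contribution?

30

Others' total = 130. Contributing 30 brings total to 160 ≥ 160: gain V − κ_2 = 83.
Best response: 30.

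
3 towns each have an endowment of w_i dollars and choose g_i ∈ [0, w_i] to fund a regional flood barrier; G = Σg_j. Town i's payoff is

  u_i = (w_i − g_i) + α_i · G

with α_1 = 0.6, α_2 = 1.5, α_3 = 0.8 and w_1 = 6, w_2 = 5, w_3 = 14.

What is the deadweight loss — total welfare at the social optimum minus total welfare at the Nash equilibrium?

∂u_i/∂g_i = α_i − 1, so town i contributes w_i if α_i > 1, else 0.
α_i > 1 for i ∈ {2}; NE contributions (0, 5, 0), G = 5.
W^NE = Σw_i − G^NE + (Σα_i)·G^NE = 25 + 1.9·5 = 34.5.
Planner: ∂(Σu_j)/∂g_i = Σα_j − 1 = 1.9 > 0, so everyone contributes w_i; G^SO = 25, W^SO = 25 + 1.9·25 = 72.5.
Deadweight loss = 38.

38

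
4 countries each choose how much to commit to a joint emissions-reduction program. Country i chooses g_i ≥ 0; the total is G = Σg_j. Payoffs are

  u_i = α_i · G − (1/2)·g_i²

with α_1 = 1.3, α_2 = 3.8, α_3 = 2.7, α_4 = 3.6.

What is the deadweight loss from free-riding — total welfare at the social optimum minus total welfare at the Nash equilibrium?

148.15

Country i's FOC: ∂u_i/∂g_i = α_i − g_i = 0, so g_i* = α_i.
NE contributions = (1.3, 3.8, 2.7, 3.6); G = 11.4.
W^NE = (Σα)·G − ½Σα_i² = 11.4² − ½·36.38 = 111.77.
Planner sets g_i = Σα_j = 11.4 for every i, so G^SO = 4·11.4 = 45.6.
W^SO = (Σα)·G^SO − ½·4·(Σα)² = (4/2)·11.4² = 259.92.
Deadweight loss = W^SO − W^NE = 148.15.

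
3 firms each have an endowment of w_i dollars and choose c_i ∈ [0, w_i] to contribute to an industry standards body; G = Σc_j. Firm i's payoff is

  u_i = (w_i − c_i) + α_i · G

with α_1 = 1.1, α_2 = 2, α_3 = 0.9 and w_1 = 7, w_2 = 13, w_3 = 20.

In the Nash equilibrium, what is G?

∂u_i/∂c_i = α_i − 1, so firm i contributes w_i if α_i > 1, else 0.
α_i > 1 for i ∈ {1, 2}; NE contributions (7, 13, 0), G = 20.

20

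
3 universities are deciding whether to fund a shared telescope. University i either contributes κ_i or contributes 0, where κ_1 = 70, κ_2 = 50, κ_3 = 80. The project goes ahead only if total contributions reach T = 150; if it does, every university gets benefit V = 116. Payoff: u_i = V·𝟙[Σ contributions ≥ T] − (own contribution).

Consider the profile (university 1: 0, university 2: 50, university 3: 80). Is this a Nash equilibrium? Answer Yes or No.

No

Total = 130 < 150: not provided.
University 1 (pledges 0, payoff 0): pledging 70 → total 200, payoff 46. Profitable deviation.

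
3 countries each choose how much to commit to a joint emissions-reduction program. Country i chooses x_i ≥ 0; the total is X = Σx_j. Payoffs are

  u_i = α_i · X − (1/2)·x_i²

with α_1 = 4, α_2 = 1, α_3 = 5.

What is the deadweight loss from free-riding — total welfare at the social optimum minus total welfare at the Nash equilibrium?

71

Country i's FOC: ∂u_i/∂x_i = α_i − x_i = 0, so x_i* = α_i.
NE contributions = (4, 1, 5); X = 10.
W^NE = (Σα)·X − ½Σα_i² = 10² − ½·42 = 79.
Planner sets x_i = Σα_j = 10 for every i, so X^SO = 3·10 = 30.
W^SO = (Σα)·X^SO − ½·3·(Σα)² = (3/2)·10² = 150.
Deadweight loss = W^SO − W^NE = 71.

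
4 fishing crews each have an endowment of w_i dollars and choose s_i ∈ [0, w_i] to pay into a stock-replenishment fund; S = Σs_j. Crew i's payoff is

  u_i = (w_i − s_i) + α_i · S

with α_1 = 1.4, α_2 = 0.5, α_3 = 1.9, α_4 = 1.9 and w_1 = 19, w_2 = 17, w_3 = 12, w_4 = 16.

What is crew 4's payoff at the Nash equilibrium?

89.3

∂u_i/∂s_i = α_i − 1, so crew i contributes w_i if α_i > 1, else 0.
α_i > 1 for i ∈ {1, 3, 4}; NE contributions (19, 0, 12, 16), S = 47.
u_4 = (16 − 16) + 1.9·47 = 89.3.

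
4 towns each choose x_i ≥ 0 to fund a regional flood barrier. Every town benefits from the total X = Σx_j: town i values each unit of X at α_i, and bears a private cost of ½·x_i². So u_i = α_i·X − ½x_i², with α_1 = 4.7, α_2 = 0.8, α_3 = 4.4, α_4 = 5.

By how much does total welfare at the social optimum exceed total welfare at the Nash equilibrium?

Town i's FOC: ∂u_i/∂x_i = α_i − x_i = 0, so x_i* = α_i.
NE contributions = (4.7, 0.8, 4.4, 5); X = 14.9.
W^NE = (Σα)·X − ½Σα_i² = 14.9² − ½·67.09 = 188.465.
Planner sets x_i = Σα_j = 14.9 for every i, so X^SO = 4·14.9 = 59.6.
W^SO = (Σα)·X^SO − ½·4·(Σα)² = (4/2)·14.9² = 444.02.
Deadweight loss = W^SO − W^NE = 255.555.

255.555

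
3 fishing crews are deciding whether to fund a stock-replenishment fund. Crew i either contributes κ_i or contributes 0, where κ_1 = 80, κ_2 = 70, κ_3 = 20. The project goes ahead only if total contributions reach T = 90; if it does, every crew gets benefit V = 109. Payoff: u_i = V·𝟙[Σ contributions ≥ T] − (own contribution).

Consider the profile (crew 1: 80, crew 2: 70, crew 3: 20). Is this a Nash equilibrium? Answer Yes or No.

Total = 170 ≥ 90: provided.
Crew 1 (pledges 80, payoff 29): dropping to 0 → total 90, payoff 109. Profitable deviation.

No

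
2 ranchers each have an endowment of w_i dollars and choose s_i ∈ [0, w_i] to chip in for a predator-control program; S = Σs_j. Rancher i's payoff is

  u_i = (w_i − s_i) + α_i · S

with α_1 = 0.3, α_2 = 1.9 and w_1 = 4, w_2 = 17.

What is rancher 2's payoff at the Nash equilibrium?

32.3

∂u_i/∂s_i = α_i − 1, so rancher i contributes w_i if α_i > 1, else 0.
α_i > 1 for i ∈ {2}; NE contributions (0, 17), S = 17.
u_2 = (17 − 17) + 1.9·17 = 32.3.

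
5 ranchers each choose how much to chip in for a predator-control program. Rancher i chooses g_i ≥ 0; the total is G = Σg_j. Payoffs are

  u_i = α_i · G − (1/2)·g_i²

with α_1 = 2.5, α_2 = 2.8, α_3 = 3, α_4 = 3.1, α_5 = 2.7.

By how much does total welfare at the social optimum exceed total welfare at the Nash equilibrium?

Rancher i's FOC: ∂u_i/∂g_i = α_i − g_i = 0, so g_i* = α_i.
NE contributions = (2.5, 2.8, 3, 3.1, 2.7); G = 14.1.
W^NE = (Σα)·G − ½Σα_i² = 14.1² − ½·39.99 = 178.815.
Planner sets g_i = Σα_j = 14.1 for every i, so G^SO = 5·14.1 = 70.5.
W^SO = (Σα)·G^SO − ½·5·(Σα)² = (5/2)·14.1² = 497.025.
Deadweight loss = W^SO − W^NE = 318.21.

318.21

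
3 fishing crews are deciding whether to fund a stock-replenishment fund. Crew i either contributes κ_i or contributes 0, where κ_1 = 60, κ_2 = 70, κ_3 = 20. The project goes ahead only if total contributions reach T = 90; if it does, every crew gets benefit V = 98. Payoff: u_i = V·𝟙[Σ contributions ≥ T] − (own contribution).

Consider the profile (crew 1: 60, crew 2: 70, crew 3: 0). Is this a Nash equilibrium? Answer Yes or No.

Yes

Total = 130 ≥ 90: provided.
Crew 1 (pledges 60, payoff 38): dropping to 0 → total 70, payoff 0. No gain.
Crew 2 (pledges 70, payoff 28): dropping to 0 → total 60, payoff 0. No gain.
Crew 3 (pledges 0, payoff 98): pledging 20 → total 150, payoff 78. No gain.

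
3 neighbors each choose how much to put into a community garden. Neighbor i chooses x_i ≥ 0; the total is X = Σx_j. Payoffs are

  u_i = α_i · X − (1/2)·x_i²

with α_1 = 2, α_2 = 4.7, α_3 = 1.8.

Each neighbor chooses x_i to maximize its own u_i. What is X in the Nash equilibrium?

8.5

Neighbor i's FOC: ∂u_i/∂x_i = α_i − x_i = 0, so x_i* = α_i.
NE contributions = (2, 4.7, 1.8); X = 8.5.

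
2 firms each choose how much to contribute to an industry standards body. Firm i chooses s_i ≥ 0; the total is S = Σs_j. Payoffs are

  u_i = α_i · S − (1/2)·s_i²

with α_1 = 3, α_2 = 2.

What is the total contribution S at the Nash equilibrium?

Firm i's FOC: ∂u_i/∂s_i = α_i − s_i = 0, so s_i* = α_i.
NE contributions = (3, 2); S = 5.

5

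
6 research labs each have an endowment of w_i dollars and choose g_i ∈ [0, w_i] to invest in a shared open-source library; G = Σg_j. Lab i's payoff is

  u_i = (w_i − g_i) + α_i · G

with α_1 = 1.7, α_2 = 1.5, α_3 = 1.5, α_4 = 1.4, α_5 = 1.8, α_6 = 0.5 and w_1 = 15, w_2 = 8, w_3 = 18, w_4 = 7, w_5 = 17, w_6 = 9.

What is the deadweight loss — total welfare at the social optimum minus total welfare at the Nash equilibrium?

∂u_i/∂g_i = α_i − 1, so lab i contributes w_i if α_i > 1, else 0.
α_i > 1 for i ∈ {1, 2, 3, 4, 5}; NE contributions (15, 8, 18, 7, 17, 0), G = 65.
W^NE = Σw_i − G^NE + (Σα_i)·G^NE = 74 + 7.4·65 = 555.
Planner: ∂(Σu_j)/∂g_i = Σα_j − 1 = 7.4 > 0, so everyone contributes w_i; G^SO = 74, W^SO = 74 + 7.4·74 = 621.6.
Deadweight loss = 66.6.

66.6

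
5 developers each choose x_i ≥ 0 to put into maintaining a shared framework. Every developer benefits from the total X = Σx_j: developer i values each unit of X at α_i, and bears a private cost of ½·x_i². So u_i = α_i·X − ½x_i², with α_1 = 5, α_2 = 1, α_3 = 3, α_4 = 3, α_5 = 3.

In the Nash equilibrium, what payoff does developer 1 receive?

Developer i's FOC: ∂u_i/∂x_i = α_i − x_i = 0, so x_i* = α_i.
NE contributions = (5, 1, 3, 3, 3); X = 15.
u_1 = α_1·X − ½·(x_1)² = 5·15 − ½·5² = 62.5.

62.5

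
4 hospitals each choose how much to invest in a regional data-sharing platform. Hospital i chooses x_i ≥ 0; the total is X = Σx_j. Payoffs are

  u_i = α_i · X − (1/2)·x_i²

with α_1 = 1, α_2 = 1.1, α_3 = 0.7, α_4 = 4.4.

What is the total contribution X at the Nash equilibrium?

Hospital i's FOC: ∂u_i/∂x_i = α_i − x_i = 0, so x_i* = α_i.
NE contributions = (1, 1.1, 0.7, 4.4); X = 7.2.

7.2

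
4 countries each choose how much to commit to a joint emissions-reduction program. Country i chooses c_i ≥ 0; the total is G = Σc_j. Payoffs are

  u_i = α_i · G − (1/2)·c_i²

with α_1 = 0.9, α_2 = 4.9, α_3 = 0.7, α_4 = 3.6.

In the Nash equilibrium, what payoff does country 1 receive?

Country i's FOC: ∂u_i/∂c_i = α_i − c_i = 0, so c_i* = α_i.
NE contributions = (0.9, 4.9, 0.7, 3.6); G = 10.1.
u_1 = α_1·G − ½·(c_1)² = 0.9·10.1 − ½·0.9² = 8.685.

8.685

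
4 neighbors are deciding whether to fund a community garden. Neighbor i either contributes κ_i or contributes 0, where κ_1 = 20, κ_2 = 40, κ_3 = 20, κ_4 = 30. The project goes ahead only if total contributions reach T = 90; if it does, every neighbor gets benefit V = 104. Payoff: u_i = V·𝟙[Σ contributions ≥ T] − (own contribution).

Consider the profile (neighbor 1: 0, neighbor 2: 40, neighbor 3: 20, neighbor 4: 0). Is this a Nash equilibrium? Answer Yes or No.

No

Total = 60 < 90: not provided.
Neighbor 1 (pledges 0, payoff 0): pledging 20 → total 80, payoff -20. No gain.
Neighbor 2 (pledges 40, payoff -40): dropping to 0 → total 20, payoff 0. Profitable deviation.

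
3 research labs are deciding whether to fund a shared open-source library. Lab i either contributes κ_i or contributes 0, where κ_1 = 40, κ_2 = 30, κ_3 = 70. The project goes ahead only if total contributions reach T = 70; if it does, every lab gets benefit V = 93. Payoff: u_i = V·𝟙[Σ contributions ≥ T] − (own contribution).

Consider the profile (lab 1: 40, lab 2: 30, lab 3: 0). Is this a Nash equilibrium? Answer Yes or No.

Total = 70 ≥ 70: provided.
Lab 1 (pledges 40, payoff 53): dropping to 0 → total 30, payoff 0. No gain.
Lab 2 (pledges 30, payoff 63): dropping to 0 → total 40, payoff 0. No gain.
Lab 3 (pledges 0, payoff 93): pledging 70 → total 140, payoff 23. No gain.

Yes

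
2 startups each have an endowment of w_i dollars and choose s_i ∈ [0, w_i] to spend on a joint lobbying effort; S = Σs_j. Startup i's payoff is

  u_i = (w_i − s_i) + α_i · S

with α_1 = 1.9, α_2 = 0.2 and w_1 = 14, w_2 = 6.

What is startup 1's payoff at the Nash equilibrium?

26.6

∂u_i/∂s_i = α_i − 1, so startup i contributes w_i if α_i > 1, else 0.
α_i > 1 for i ∈ {1}; NE contributions (14, 0), S = 14.
u_1 = (14 − 14) + 1.9·14 = 26.6.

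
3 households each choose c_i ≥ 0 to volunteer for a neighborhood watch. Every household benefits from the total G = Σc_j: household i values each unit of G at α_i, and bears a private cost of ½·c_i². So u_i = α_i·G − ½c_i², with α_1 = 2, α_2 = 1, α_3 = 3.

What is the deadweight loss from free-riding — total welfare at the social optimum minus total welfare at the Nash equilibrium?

25

Household i's FOC: ∂u_i/∂c_i = α_i − c_i = 0, so c_i* = α_i.
NE contributions = (2, 1, 3); G = 6.
W^NE = (Σα)·G − ½Σα_i² = 6² − ½·14 = 29.
Planner sets c_i = Σα_j = 6 for every i, so G^SO = 3·6 = 18.
W^SO = (Σα)·G^SO − ½·3·(Σα)² = (3/2)·6² = 54.
Deadweight loss = W^SO − W^NE = 25.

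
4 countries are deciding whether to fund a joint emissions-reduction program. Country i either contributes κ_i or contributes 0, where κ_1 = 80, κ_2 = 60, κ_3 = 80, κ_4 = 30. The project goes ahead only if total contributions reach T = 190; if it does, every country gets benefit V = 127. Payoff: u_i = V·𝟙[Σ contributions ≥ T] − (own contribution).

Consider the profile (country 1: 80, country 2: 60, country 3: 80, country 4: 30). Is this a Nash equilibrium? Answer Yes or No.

Total = 250 ≥ 190: provided.
Country 1 (pledges 80, payoff 47): dropping to 0 → total 170, payoff 0. No gain.
Country 2 (pledges 60, payoff 67): dropping to 0 → total 190, payoff 127. Profitable deviation.

No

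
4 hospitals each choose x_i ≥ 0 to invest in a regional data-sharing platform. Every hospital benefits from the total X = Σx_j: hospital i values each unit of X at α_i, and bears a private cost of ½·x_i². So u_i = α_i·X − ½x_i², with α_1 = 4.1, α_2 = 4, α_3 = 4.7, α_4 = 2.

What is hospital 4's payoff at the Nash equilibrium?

27.6

Hospital i's FOC: ∂u_i/∂x_i = α_i − x_i = 0, so x_i* = α_i.
NE contributions = (4.1, 4, 4.7, 2); X = 14.8.
u_4 = α_4·X − ½·(x_4)² = 2·14.8 − ½·2² = 27.6.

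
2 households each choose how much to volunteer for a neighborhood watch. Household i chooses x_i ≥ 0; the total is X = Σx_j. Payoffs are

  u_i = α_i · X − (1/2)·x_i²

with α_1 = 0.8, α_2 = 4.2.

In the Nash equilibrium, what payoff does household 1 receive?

Household i's FOC: ∂u_i/∂x_i = α_i − x_i = 0, so x_i* = α_i.
NE contributions = (0.8, 4.2); X = 5.
u_1 = α_1·X − ½·(x_1)² = 0.8·5 − ½·0.8² = 3.68.

3.68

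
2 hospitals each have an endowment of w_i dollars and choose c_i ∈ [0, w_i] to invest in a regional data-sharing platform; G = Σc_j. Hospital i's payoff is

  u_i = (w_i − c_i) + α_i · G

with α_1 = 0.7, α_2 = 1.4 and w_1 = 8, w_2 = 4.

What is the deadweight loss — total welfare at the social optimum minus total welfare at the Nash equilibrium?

8.8

∂u_i/∂c_i = α_i − 1, so hospital i contributes w_i if α_i > 1, else 0.
α_i > 1 for i ∈ {2}; NE contributions (0, 4), G = 4.
W^NE = Σw_i − G^NE + (Σα_i)·G^NE = 12 + 1.1·4 = 16.4.
Planner: ∂(Σu_j)/∂c_i = Σα_j − 1 = 1.1 > 0, so everyone contributes w_i; G^SO = 12, W^SO = 12 + 1.1·12 = 25.2.
Deadweight loss = 8.8.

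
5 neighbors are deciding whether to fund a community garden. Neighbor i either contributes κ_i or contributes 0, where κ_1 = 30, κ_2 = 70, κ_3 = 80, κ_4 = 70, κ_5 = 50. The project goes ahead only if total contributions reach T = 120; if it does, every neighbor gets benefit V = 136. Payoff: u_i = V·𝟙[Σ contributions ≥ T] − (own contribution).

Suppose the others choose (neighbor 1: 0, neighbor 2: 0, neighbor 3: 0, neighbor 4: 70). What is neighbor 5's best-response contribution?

50

Others' total = 70. Contributing 50 brings total to 120 ≥ 120: gain V − κ_5 = 86.
Best response: 50.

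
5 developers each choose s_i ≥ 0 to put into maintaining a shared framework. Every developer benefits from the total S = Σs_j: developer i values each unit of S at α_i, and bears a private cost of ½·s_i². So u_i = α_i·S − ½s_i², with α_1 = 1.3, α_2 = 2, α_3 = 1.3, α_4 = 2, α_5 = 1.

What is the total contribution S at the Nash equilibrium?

Developer i's FOC: ∂u_i/∂s_i = α_i − s_i = 0, so s_i* = α_i.
NE contributions = (1.3, 2, 1.3, 2, 1); S = 7.6.

7.6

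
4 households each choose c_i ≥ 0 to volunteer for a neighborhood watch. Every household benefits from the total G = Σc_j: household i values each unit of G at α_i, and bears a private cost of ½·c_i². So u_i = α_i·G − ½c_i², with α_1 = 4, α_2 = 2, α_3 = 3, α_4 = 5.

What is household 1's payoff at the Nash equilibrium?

48

Household i's FOC: ∂u_i/∂c_i = α_i − c_i = 0, so c_i* = α_i.
NE contributions = (4, 2, 3, 5); G = 14.
u_1 = α_1·G − ½·(c_1)² = 4·14 − ½·4² = 48.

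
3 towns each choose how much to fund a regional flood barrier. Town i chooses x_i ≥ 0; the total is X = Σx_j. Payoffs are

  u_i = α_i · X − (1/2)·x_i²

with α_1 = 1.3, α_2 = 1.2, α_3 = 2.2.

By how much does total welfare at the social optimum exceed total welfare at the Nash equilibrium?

Town i's FOC: ∂u_i/∂x_i = α_i − x_i = 0, so x_i* = α_i.
NE contributions = (1.3, 1.2, 2.2); X = 4.7.
W^NE = (Σα)·X − ½Σα_i² = 4.7² − ½·7.97 = 18.105.
Planner sets x_i = Σα_j = 4.7 for every i, so X^SO = 3·4.7 = 14.1.
W^SO = (Σα)·X^SO − ½·3·(Σα)² = (3/2)·4.7² = 33.135.
Deadweight loss = W^SO − W^NE = 15.03.

15.03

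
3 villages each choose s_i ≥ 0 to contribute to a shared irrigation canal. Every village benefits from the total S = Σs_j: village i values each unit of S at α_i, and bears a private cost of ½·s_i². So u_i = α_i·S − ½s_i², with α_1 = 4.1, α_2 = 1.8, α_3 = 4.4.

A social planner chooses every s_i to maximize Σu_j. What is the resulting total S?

Planner FOC: ∂(Σu_j)/∂s_i = (Σα_j) − s_i = 0, so s_i^SO = Σα_j = 10.3 for every i; S^SO = 30.9.

30.9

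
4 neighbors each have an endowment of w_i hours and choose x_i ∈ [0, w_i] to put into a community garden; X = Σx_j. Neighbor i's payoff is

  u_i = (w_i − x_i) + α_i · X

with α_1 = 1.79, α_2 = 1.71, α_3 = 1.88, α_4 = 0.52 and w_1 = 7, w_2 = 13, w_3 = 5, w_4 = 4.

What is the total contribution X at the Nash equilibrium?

∂u_i/∂x_i = α_i − 1, so neighbor i contributes w_i if α_i > 1, else 0.
α_i > 1 for i ∈ {1, 2, 3}; NE contributions (7, 13, 5, 0), X = 25.

25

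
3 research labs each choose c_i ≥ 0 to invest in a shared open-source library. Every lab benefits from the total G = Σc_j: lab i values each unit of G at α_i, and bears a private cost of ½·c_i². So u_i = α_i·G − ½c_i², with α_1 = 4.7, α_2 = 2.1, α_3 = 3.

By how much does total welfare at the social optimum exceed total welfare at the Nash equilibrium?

65.77

Lab i's FOC: ∂u_i/∂c_i = α_i − c_i = 0, so c_i* = α_i.
NE contributions = (4.7, 2.1, 3); G = 9.8.
W^NE = (Σα)·G − ½Σα_i² = 9.8² − ½·35.5 = 78.29.
Planner sets c_i = Σα_j = 9.8 for every i, so G^SO = 3·9.8 = 29.4.
W^SO = (Σα)·G^SO − ½·3·(Σα)² = (3/2)·9.8² = 144.06.
Deadweight loss = W^SO − W^NE = 65.77.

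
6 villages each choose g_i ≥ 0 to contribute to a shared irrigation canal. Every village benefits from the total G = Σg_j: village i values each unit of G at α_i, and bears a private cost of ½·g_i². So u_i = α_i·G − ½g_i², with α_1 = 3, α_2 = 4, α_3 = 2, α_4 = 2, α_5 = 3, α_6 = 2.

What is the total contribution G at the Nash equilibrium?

16

Village i's FOC: ∂u_i/∂g_i = α_i − g_i = 0, so g_i* = α_i.
NE contributions = (3, 4, 2, 2, 3, 2); G = 16.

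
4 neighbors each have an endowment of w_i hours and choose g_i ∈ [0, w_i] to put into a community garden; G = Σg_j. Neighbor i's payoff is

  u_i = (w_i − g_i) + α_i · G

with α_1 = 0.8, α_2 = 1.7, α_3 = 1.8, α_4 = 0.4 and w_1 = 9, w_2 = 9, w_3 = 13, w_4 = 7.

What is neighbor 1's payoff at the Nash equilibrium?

∂u_i/∂g_i = α_i − 1, so neighbor i contributes w_i if α_i > 1, else 0.
α_i > 1 for i ∈ {2, 3}; NE contributions (0, 9, 13, 0), G = 22.
u_1 = (9 − 0) + 0.8·22 = 26.6.

26.6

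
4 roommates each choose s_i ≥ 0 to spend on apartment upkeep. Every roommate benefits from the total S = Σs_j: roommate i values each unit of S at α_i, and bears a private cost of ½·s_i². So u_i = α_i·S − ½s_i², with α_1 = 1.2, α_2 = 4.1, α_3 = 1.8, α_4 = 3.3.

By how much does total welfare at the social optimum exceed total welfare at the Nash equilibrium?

Roommate i's FOC: ∂u_i/∂s_i = α_i − s_i = 0, so s_i* = α_i.
NE contributions = (1.2, 4.1, 1.8, 3.3); S = 10.4.
W^NE = (Σα)·S − ½Σα_i² = 10.4² − ½·32.38 = 91.97.
Planner sets s_i = Σα_j = 10.4 for every i, so S^SO = 4·10.4 = 41.6.
W^SO = (Σα)·S^SO − ½·4·(Σα)² = (4/2)·10.4² = 216.32.
Deadweight loss = W^SO − W^NE = 124.35.

124.35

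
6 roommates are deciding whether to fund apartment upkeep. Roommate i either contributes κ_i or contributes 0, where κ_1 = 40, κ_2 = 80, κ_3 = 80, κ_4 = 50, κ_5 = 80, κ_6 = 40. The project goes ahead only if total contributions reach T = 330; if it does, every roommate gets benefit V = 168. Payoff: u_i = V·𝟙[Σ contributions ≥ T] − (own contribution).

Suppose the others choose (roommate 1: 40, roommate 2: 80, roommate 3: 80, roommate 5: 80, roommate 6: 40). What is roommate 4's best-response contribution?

Others' total = 320. Contributing 50 brings total to 370 ≥ 330: gain V − κ_4 = 118.
Best response: 50.

50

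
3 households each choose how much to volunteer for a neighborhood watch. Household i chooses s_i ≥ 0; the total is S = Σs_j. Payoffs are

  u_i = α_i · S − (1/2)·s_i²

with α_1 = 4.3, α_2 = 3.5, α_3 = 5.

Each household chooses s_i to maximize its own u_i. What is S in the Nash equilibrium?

12.8

Household i's FOC: ∂u_i/∂s_i = α_i − s_i = 0, so s_i* = α_i.
NE contributions = (4.3, 3.5, 5); S = 12.8.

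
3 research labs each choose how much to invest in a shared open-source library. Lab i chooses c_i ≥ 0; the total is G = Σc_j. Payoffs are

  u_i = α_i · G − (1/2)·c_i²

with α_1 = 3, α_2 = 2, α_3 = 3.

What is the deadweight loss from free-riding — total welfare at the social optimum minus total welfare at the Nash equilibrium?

43

Lab i's FOC: ∂u_i/∂c_i = α_i − c_i = 0, so c_i* = α_i.
NE contributions = (3, 2, 3); G = 8.
W^NE = (Σα)·G − ½Σα_i² = 8² − ½·22 = 53.
Planner sets c_i = Σα_j = 8 for every i, so G^SO = 3·8 = 24.
W^SO = (Σα)·G^SO − ½·3·(Σα)² = (3/2)·8² = 96.
Deadweight loss = W^SO − W^NE = 43.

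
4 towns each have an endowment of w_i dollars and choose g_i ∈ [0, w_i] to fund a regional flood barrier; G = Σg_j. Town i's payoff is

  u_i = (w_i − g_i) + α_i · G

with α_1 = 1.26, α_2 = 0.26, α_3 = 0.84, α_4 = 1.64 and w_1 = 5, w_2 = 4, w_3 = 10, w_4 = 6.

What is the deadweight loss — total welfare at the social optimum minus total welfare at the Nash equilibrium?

∂u_i/∂g_i = α_i − 1, so town i contributes w_i if α_i > 1, else 0.
α_i > 1 for i ∈ {1, 4}; NE contributions (5, 0, 0, 6), G = 11.
W^NE = Σw_i − G^NE + (Σα_i)·G^NE = 25 + 3·11 = 58.
Planner: ∂(Σu_j)/∂g_i = Σα_j − 1 = 3 > 0, so everyone contributes w_i; G^SO = 25, W^SO = 25 + 3·25 = 100.
Deadweight loss = 42.

42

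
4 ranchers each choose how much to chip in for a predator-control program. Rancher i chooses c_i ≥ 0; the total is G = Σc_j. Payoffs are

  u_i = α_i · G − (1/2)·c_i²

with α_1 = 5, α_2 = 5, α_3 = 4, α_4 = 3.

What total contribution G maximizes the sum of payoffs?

68

Planner FOC: ∂(Σu_j)/∂c_i = (Σα_j) − c_i = 0, so c_i^SO = Σα_j = 17 for every i; G^SO = 68.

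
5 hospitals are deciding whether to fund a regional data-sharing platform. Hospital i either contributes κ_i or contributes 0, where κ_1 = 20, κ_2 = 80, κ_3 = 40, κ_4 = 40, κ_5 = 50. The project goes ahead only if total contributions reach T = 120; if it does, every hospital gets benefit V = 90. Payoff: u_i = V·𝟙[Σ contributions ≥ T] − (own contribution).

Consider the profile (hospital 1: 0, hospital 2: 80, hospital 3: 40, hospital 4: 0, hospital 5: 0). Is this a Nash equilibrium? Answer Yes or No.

Total = 120 ≥ 120: provided.
Hospital 1 (pledges 0, payoff 90): pledging 20 → total 140, payoff 70. No gain.
Hospital 2 (pledges 80, payoff 10): dropping to 0 → total 40, payoff 0. No gain.
Hospital 3 (pledges 40, payoff 50): dropping to 0 → total 80, payoff 0. No gain.
Hospital 4 (pledges 0, payoff 90): pledging 40 → total 160, payoff 50. No gain.
Hospital 5 (pledges 0, payoff 90): pledging 50 → total 170, payoff 40. No gain.

Yes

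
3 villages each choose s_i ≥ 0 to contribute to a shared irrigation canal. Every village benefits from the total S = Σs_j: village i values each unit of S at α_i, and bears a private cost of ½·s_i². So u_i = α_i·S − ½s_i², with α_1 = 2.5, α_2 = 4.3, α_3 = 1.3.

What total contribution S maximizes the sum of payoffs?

Planner FOC: ∂(Σu_j)/∂s_i = (Σα_j) − s_i = 0, so s_i^SO = Σα_j = 8.1 for every i; S^SO = 24.3.

24.3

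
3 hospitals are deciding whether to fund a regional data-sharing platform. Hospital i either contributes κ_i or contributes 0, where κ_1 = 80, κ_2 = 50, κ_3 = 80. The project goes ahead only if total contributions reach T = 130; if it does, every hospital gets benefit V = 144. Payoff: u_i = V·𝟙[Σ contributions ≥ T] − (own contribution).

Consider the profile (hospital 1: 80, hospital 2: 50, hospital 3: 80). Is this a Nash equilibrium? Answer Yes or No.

No

Total = 210 ≥ 130: provided.
Hospital 1 (pledges 80, payoff 64): dropping to 0 → total 130, payoff 144. Profitable deviation.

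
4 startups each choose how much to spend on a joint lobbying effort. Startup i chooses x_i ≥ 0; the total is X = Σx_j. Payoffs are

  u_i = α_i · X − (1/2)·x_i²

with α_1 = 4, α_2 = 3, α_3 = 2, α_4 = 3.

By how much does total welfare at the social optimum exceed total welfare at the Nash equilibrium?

163

Startup i's FOC: ∂u_i/∂x_i = α_i − x_i = 0, so x_i* = α_i.
NE contributions = (4, 3, 2, 3); X = 12.
W^NE = (Σα)·X − ½Σα_i² = 12² − ½·38 = 125.
Planner sets x_i = Σα_j = 12 for every i, so X^SO = 4·12 = 48.
W^SO = (Σα)·X^SO − ½·4·(Σα)² = (4/2)·12² = 288.
Deadweight loss = W^SO − W^NE = 163.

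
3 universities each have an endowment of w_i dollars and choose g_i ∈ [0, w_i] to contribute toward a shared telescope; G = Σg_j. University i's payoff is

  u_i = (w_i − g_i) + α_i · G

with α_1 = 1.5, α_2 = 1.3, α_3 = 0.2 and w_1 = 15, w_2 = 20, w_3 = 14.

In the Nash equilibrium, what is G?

35

∂u_i/∂g_i = α_i − 1, so university i contributes w_i if α_i > 1, else 0.
α_i > 1 for i ∈ {1, 2}; NE contributions (15, 20, 0), G = 35.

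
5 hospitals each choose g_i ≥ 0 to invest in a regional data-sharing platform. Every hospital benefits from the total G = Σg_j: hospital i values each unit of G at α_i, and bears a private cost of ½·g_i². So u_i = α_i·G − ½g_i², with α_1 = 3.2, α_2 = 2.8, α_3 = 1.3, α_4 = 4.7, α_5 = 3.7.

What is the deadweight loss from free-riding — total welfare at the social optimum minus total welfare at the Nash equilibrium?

397.51

Hospital i's FOC: ∂u_i/∂g_i = α_i − g_i = 0, so g_i* = α_i.
NE contributions = (3.2, 2.8, 1.3, 4.7, 3.7); G = 15.7.
W^NE = (Σα)·G − ½Σα_i² = 15.7² − ½·55.55 = 218.715.
Planner sets g_i = Σα_j = 15.7 for every i, so G^SO = 5·15.7 = 78.5.
W^SO = (Σα)·G^SO − ½·5·(Σα)² = (5/2)·15.7² = 616.225.
Deadweight loss = W^SO − W^NE = 397.51.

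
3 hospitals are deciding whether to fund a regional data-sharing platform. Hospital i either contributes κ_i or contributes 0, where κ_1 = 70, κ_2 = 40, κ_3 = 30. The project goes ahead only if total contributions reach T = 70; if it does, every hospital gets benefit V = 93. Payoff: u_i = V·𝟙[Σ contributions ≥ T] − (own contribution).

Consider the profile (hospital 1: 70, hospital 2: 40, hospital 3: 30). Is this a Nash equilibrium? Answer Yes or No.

No

Total = 140 ≥ 70: provided.
Hospital 1 (pledges 70, payoff 23): dropping to 0 → total 70, payoff 93. Profitable deviation.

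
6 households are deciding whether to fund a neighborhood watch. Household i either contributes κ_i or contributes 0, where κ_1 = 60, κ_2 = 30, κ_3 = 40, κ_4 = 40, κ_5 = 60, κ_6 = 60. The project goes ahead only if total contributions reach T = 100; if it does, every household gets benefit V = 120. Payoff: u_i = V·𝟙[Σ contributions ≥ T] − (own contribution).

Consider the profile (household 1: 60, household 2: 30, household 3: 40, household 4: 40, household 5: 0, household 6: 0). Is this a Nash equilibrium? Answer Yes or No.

No

Total = 170 ≥ 100: provided.
Household 1 (pledges 60, payoff 60): dropping to 0 → total 110, payoff 120. Profitable deviation.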